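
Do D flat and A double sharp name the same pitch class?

No

Two spellings are enharmonically equivalent only if they share a pitch class.
Here Db → 1, A## → 11; 1 ≠ 11, so they are not.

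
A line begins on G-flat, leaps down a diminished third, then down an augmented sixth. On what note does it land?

Gb

A diminished third down from Gb is E (letter E, 2 semitones down).
An augmented sixth down from E is Gb (letter G, 10 semitones down).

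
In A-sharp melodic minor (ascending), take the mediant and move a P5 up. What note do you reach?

G#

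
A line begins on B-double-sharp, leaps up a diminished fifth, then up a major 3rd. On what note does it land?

A##

A diminished fifth up from B## is F## (letter F, 6 semitones up).
A major third up from F## is A## (letter A, 4 semitones up).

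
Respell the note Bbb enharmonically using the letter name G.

Plain G sits 2 semitones below Bbb, so on the letter G the same pitch needs a double sharp: G##.

G##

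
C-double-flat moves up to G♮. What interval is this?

Counting letters C–D–E–F–G gives a fifth.
Cbb→G = 9 semitones, 2 wider than the perfect fifth (7), so doubly augmented.

doubly augmented fifth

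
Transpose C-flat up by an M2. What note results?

A second above C lands on the letter D.
A major second spans 2 semitones, so Cb moves to pitch class 1. On the letter D that is Db.

Db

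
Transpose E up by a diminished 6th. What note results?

Cb

E up a major sixth is C#, so the target letter is C.
From E, a diminished sixth is 7 semitones up: Cb.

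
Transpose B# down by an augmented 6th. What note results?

D

B down a major sixth is D, so the target letter is D.
From B#, an augmented sixth is 10 semitones down: D.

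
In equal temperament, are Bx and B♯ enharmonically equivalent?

No

B## is pitch class 1; B# is pitch class 0.
The pitch classes differ (1 vs. 0), so they are not enharmonic equivalents.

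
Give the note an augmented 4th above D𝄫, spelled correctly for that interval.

Gb

D up a perfect fourth is G, so the target letter is G.
From Dbb, an augmented fourth is 6 semitones up: Gb.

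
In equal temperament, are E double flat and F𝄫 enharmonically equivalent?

No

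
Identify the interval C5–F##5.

Counting letters C–D–E–F gives a fourth.
C→F## = 7 semitones, 2 wider than the perfect fourth (5), so doubly augmented.

doubly augmented fourth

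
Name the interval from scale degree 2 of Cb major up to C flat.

minor seventh

Scale degree 2 of Cb major is Db.
Db up to Cb: letters D→C make it a seventh; 10 semitones makes it minor.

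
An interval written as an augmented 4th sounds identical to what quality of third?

doubly augmented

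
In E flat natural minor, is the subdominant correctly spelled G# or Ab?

Each scale degree takes a distinct letter name. Degree 4 of a scale on E must use the letter A.
Ab and G# are enharmonically the same pitch, but only Ab uses the letter A, so it is the correct spelling here.

Ab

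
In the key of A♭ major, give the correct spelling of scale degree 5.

The Ab major scale runs Ab Bb C Db Eb F G.
Degree 5 is Eb.

Eb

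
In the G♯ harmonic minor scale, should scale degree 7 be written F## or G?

F##

Each scale degree takes a distinct letter name. Degree 7 of a scale on G must use the letter F.
F## and G are enharmonically the same pitch, but only F## uses the letter F, so it is the correct spelling here.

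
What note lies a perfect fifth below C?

F

A fifth below C lands on the letter F.
A perfect fifth spans 7 semitones, so C moves to pitch class 5. On the letter F that is F.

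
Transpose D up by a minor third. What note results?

F

A third above D lands on the letter F.
A minor third spans 3 semitones, so D moves to pitch class 5. On the letter F that is F.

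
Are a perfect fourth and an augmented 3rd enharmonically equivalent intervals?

Yes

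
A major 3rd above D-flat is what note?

D up a major third is F#, so the target letter is F.
From Db, a major third is 4 semitones up: F.

F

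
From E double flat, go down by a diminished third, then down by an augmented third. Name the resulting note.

A diminished third down from Ebb is C (letter C, 2 semitones down).
An augmented third down from C is Abb (letter A, 5 semitones down).

Abb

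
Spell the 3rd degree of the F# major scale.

A#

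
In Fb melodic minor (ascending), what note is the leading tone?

Degree 7 takes the letter 6 steps above F, which is E.
In melodic minor (ascending), degree 7 sits 11 semitones above the tonic. Fb + 11 semitones is pitch class 3, spelled on E as Eb.

Eb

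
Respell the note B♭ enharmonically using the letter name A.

A#

Plain A sits 1 semitone below Bb, so on the letter A the same pitch needs a sharp: A#.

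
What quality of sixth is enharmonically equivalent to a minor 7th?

augmented

A minor seventh spans 10 semitones.
A sixth spanning 10 semitones is augmented (the major sixth is 9).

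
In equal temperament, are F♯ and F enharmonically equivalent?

Two spellings are enharmonically equivalent only if they share a pitch class.
Here F# → 6, F → 5; 5 ≠ 6, so they are not.

No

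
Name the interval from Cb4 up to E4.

augmented third

Counting letters C–D–E gives a third.
Cb→E = 5 semitones, 1 wider than the major third (4), so augmented.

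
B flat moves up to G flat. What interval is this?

The letter names run B→G, a span of 5 letter steps, so the interval is some kind of sixth.
Bb to Gb is 8 semitones. A major sixth is 9, so 8 makes it minor.

minor sixth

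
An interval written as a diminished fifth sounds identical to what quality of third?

doubly augmented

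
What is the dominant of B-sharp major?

Degree 5 takes the letter 4 steps above B, which is F.
In major, degree 5 sits 7 semitones above the tonic. B# + 7 semitones is pitch class 7, spelled on F as F##.

F##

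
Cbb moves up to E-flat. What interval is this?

The letter names run C→E, a span of 2 letter steps, so the interval is some kind of third.
Cbb to Eb is 5 semitones. A major third is 4, so 5 makes it augmented.

augmented third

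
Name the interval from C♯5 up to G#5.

The letter names run C→G, a span of 4 letter steps, so the interval is some kind of fifth.
C# to G# is 7 semitones. A perfect fifth is 7, so 7 makes it perfect.

perfect fifth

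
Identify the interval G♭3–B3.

augmented third

Counting letters G–A–B gives a third.
Gb→B = 5 semitones, 1 wider than the major third (4), so augmented.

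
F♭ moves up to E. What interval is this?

The letter names run F→E, a span of 6 letter steps, so the interval is some kind of seventh.
Fb to E is 12 semitones. A major seventh is 11, so 12 makes it augmented.

augmented seventh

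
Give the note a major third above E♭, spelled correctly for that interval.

E up a major third is G#, so the target letter is G.
From Eb, a major third is 4 semitones up: G.

G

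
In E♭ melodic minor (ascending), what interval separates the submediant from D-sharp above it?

augmented second

The submediant of Eb melodic minor (ascending) is C.
C up to D#: letters C→D make it a second; 3 semitones makes it augmented.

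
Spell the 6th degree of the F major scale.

The F major scale runs F G A Bb C D E.
Degree 6 is D.

D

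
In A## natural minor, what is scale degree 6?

F##

The A## natural minor scale runs A## B## C## D## E## F## G##.
Degree 6 is F##.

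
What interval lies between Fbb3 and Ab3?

augmented third

Counting letters F–G–A gives a third.
Fbb→Ab = 5 semitones, 1 wider than the major third (4), so augmented.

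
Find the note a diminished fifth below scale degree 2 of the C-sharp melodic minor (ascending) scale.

Scale degree 2 of C# melodic minor (ascending) is D#.
A diminished fifth (6 semitones) below D# lands on the letter G, giving G##.

G##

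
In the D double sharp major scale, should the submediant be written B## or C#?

B##

Each scale degree takes a distinct letter name. Degree 6 of a scale on D must use the letter B.
B## and C# are enharmonically the same pitch, but only B## uses the letter B, so it is the correct spelling here.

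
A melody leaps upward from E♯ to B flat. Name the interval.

Counting letters E–F–G–A–B gives a fifth.
E#→Bb = 5 semitones, 2 narrower than the perfect fifth (7), so doubly diminished.

doubly diminished fifth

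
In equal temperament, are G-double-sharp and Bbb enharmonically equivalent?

G## = pitch class 9 and Bbb = pitch class 9 — the same pitch class, so they are enharmonic equivalents.

Yes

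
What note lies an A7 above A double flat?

G

A seventh above A lands on the letter G.
An augmented seventh spans 12 semitones, so Abb moves to pitch class 7. On the letter G that is G.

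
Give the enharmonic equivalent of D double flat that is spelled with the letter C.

C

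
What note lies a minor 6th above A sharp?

A sixth above A lands on the letter F.
A minor sixth spans 8 semitones, so A# moves to pitch class 6. On the letter F that is F#.

F#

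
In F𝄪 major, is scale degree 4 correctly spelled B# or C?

Each scale degree takes a distinct letter name. Degree 4 of a scale on F must use the letter B.
B# and C are enharmonically the same pitch, but only B# uses the letter B, so it is the correct spelling here.

B#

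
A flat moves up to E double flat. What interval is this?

diminished fifth

Counting letters A–B–C–D–E gives a fifth.
Ab→Ebb = 6 semitones, 1 narrower than the perfect fifth (7), so diminished.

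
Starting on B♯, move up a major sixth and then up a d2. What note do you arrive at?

A major sixth up from B# is G## (letter G, 9 semitones up).
A diminished second up from G## is A (letter A, 0 semitones up).

A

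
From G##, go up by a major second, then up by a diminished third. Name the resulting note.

C#

A major second up from G## is A## (letter A, 2 semitones up).
A diminished third up from A## is C# (letter C, 2 semitones up).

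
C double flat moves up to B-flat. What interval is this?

The letter names run C→B, a span of 6 letter steps, so the interval is some kind of seventh.
Cbb to Bb is 12 semitones. A major seventh is 11, so 12 makes it augmented.

augmented seventh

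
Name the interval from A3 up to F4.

The letter names run A→F, a span of 5 letter steps, so the interval is some kind of sixth.
A to F is 8 semitones. A major sixth is 9, so 8 makes it minor.

minor sixth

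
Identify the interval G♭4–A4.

augmented second

Counting letters G–A gives a second.
Gb→A = 3 semitones, 1 wider than the major second (2), so augmented.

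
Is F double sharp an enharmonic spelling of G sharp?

No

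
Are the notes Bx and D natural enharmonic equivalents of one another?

No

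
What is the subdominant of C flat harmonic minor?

Degree 4 takes the letter 3 steps above C, which is F.
In harmonic minor, degree 4 sits 5 semitones above the tonic. Cb + 5 semitones is pitch class 4, spelled on F as Fb.

Fb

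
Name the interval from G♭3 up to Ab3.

The letter names run G→A, a span of 1 letter step, so the interval is some kind of second.
Gb to Ab is 2 semitones. A major second is 2, so 2 makes it major.

major second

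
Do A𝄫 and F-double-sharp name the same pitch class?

Abb is pitch class 7; F## is pitch class 7.
All spellings map to pitch class 7, so they are enharmonically equivalent.

Yes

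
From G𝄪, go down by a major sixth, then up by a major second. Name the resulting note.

A major sixth down from G## is B# (letter B, 9 semitones down).
A major second up from B# is C## (letter C, 2 semitones up).

C##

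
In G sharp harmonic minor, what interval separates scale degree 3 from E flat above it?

diminished fourth

Scale degree 3 of G# harmonic minor is B.
B up to Eb: letters B→E make it a fourth; 4 semitones makes it diminished.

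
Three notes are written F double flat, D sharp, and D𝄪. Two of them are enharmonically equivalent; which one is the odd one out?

In 12-tone equal temperament, enharmonic equivalents share a pitch class. Fbb is pitch class 3; D# is pitch class 3; D## is pitch class 4.
Fbb and D# share pitch class 3, while D## is pitch class 4.

D##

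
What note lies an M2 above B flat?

C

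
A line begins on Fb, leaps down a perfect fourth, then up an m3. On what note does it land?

A perfect fourth down from Fb is Cb (letter C, 5 semitones down).
A minor third up from Cb is Ebb (letter E, 3 semitones up).

Ebb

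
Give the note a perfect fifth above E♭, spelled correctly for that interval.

A fifth above E lands on the letter B.
A perfect fifth spans 7 semitones, so Eb moves to pitch class 10. On the letter B that is Bb.

Bb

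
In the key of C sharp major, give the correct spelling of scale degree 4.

F#

Degree 4 takes the letter 3 steps above C, which is F.
In major, degree 4 sits 5 semitones above the tonic. C# + 5 semitones is pitch class 6, spelled on F as F#.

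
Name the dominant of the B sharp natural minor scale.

Degree 5 takes the letter 4 steps above B, which is F.
In natural minor, degree 5 sits 7 semitones above the tonic. B# + 7 semitones is pitch class 7, spelled on F as F##.

F##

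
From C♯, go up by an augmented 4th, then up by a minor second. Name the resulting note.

G#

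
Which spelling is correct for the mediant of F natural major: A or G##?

A

Each scale degree takes a distinct letter name. Degree 3 of a scale on F must use the letter A.
A and G## are enharmonically the same pitch, but only A uses the letter A, so it is the correct spelling here.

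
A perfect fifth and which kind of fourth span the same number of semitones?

doubly augmented

A perfect fifth spans 7 semitones.
A fourth spanning 7 semitones is doubly augmented (the perfect fourth is 5).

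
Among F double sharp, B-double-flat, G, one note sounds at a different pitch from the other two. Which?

Bbb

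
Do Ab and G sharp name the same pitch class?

Ab is pitch class 8; G# is pitch class 8.
All spellings map to pitch class 8, so they are enharmonically equivalent.

Yes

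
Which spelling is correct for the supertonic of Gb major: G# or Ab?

Each scale degree takes a distinct letter name. Degree 2 of a scale on G must use the letter A.
Ab and G# are enharmonically the same pitch, but only Ab uses the letter A, so it is the correct spelling here.

Ab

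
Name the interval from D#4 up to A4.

Counting letters D–E–F–G–A gives a fifth.
D#→A = 6 semitones, 1 narrower than the perfect fifth (7), so diminished.

diminished fifth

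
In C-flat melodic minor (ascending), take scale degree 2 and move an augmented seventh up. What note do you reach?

Scale degree 2 of Cb melodic minor (ascending) is Db.
An augmented seventh (12 semitones) above Db lands on the letter C, giving C#.

C#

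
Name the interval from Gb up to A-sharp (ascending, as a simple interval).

doubly augmented second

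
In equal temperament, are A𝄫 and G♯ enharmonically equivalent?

Abb is pitch class 7; G# is pitch class 8.
The pitch classes differ (7 vs. 8), so they are not enharmonic equivalents.

No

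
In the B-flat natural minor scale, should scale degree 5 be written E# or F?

F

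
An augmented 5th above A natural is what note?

A up a perfect fifth is E, so the target letter is E.
From A, an augmented fifth is 8 semitones up: E#.

E#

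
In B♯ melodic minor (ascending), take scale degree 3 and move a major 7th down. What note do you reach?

E

Scale degree 3 of B# melodic minor (ascending) is D#.
A major seventh (11 semitones) below D# lands on the letter E, giving E.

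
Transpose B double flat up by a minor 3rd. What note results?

Dbb

A third above B lands on the letter D.
A minor third spans 3 semitones, so Bbb moves to pitch class 0. On the letter D that is Dbb.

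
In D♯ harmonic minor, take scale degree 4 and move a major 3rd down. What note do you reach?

Scale degree 4 of D# harmonic minor is G#.
A major third (4 semitones) below G# lands on the letter E, giving E.

E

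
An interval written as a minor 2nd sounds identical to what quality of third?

doubly diminished

A minor second spans 1 semitone.
A third spanning 1 semitone is doubly diminished (the major third is 4).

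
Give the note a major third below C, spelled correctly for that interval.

A third below C lands on the letter A.
A major third spans 4 semitones, so C moves to pitch class 8. On the letter A that is Ab.

Ab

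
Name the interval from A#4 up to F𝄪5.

Counting letters A–B–C–D–E–F gives a sixth.
A#→F## = 9 semitones, exactly the major sixth.

major sixth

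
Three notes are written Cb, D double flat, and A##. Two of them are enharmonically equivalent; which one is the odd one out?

In 12-tone equal temperament, enharmonic equivalents share a pitch class. Cb is pitch class 11; Dbb is pitch class 0; A## is pitch class 11.
Cb and A## share pitch class 11, while Dbb is pitch class 0.

Dbb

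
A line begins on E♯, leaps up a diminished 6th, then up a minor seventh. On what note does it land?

Bb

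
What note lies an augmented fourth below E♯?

B

E down a perfect fourth is B, so the target letter is B.
From E#, an augmented fourth is 6 semitones down: B.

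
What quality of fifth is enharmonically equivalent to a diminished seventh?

doubly augmented

A diminished seventh spans 9 semitones.
A fifth spanning 9 semitones is doubly augmented (the perfect fifth is 7).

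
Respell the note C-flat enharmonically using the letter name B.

B

Cb is pitch class 11. The letter B alone is pitch class 11.
Pitch class 11 on B needs no accidental: B.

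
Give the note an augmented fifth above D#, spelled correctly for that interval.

A fifth above D lands on the letter A.
An augmented fifth spans 8 semitones, so D# moves to pitch class 11. On the letter A that is A##.

A##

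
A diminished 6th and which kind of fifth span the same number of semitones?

perfect

A diminished sixth spans 7 semitones.
A fifth spanning 7 semitones is perfect (the perfect fifth is 7).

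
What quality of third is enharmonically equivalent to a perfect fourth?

augmented

A perfect fourth spans 5 semitones.
A third spanning 5 semitones is augmented (the major third is 4).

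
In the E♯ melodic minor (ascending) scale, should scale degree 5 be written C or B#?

Each scale degree takes a distinct letter name. Degree 5 of a scale on E must use the letter B.
B# and C are enharmonically the same pitch, but only B# uses the letter B, so it is the correct spelling here.

B#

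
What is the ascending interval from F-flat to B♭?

augmented fourth

Counting letters F–G–A–B gives a fourth.
Fb→Bb = 6 semitones, 1 wider than the perfect fourth (5), so augmented.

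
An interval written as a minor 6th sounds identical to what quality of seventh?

doubly diminished

A minor sixth spans 8 semitones.
A seventh spanning 8 semitones is doubly diminished (the major seventh is 11).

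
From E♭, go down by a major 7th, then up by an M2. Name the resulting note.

Gb

A major seventh down from Eb is Fb (letter F, 11 semitones down).
A major second up from Fb is Gb (letter G, 2 semitones up).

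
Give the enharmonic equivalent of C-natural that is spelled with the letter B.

B#

C is pitch class 0. The letter B alone is pitch class 11.
To reach pitch class 0 from B requires an offset of +1 semitone, i.e. sharp: B#.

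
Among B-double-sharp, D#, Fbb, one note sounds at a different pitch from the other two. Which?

In 12-tone equal temperament, enharmonic equivalents share a pitch class. B## is pitch class 1; D# is pitch class 3; Fbb is pitch class 3.
D# and Fbb share pitch class 3, while B## is pitch class 1.

B##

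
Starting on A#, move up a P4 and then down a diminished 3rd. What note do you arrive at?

A perfect fourth up from A# is D# (letter D, 5 semitones up).
A diminished third down from D# is B## (letter B, 2 semitones down).

B##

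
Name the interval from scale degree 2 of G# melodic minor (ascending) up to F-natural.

diminished sixth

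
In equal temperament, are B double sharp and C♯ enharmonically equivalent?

B## is pitch class 1; C# is pitch class 1.
All spellings map to pitch class 1, so they are enharmonically equivalent.

Yes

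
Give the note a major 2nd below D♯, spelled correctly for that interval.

C#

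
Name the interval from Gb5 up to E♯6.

doubly augmented sixth

The letter names run G→E, a span of 5 letter steps, so the interval is some kind of sixth.
Gb to E# is 11 semitones. A major sixth is 9, so 11 makes it doubly augmented.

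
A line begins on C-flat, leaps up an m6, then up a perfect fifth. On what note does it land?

A minor sixth up from Cb is Abb (letter A, 8 semitones up).
A perfect fifth up from Abb is Ebb (letter E, 7 semitones up).

Ebb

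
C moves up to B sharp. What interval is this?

The letter names run C→B, a span of 6 letter steps, so the interval is some kind of seventh.
C to B# is 12 semitones. A major seventh is 11, so 12 makes it augmented.

augmented seventh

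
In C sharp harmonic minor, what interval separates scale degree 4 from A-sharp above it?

major third

Scale degree 4 of C# harmonic minor is F#.
F# up to A#: letters F→A make it a third; 4 semitones makes it major.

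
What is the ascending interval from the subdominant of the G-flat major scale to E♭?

major third

The subdominant of Gb major is Cb.
Cb up to Eb: letters C→E make it a third; 4 semitones makes it major.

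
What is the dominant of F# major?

C#

Degree 5 takes the letter 4 steps above F, which is C.
In major, degree 5 sits 7 semitones above the tonic. F# + 7 semitones is pitch class 1, spelled on C as C#.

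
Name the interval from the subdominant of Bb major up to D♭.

The subdominant of Bb major is Eb.
Eb up to Db: letters E→D make it a seventh; 10 semitones makes it minor.

minor seventh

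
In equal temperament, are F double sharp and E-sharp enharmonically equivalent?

Two spellings are enharmonically equivalent only if they share a pitch class.
Here F## → 7, E# → 5; 5 ≠ 7, so they are not.

No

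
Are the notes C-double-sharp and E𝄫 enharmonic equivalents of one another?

Yes

C## is pitch class 2; Ebb is pitch class 2.
All spellings map to pitch class 2, so they are enharmonically equivalent.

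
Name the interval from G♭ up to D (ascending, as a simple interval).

The letter names run G→D, a span of 4 letter steps, so the interval is some kind of fifth.
Gb to D is 8 semitones. A perfect fifth is 7, so 8 makes it augmented.

augmented fifth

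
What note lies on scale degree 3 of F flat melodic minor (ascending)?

Abb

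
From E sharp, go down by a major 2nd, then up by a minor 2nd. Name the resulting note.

E

A major second down from E# is D# (letter D, 2 semitones down).
A minor second up from D# is E (letter E, 1 semitone up).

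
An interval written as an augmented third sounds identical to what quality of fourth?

perfect

An augmented third spans 5 semitones.
A fourth spanning 5 semitones is perfect (the perfect fourth is 5).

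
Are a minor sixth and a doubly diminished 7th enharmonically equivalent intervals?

Yes

A minor sixth spans 8 semitones; a doubly diminished seventh spans 8.
They are enharmonically equivalent.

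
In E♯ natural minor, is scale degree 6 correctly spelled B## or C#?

Each scale degree takes a distinct letter name. Degree 6 of a scale on E must use the letter C.
C# and B## are enharmonically the same pitch, but only C# uses the letter C, so it is the correct spelling here.

C#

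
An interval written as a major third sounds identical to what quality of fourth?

A major third spans 4 semitones.
A fourth spanning 4 semitones is diminished (the perfect fourth is 5).

diminished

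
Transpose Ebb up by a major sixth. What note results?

A sixth above E lands on the letter C.
A major sixth spans 9 semitones, so Ebb moves to pitch class 11. On the letter C that is Cb.

Cb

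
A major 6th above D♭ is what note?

Bb

D up a major sixth is B, so the target letter is B.
From Db, a major sixth is 9 semitones up: Bb.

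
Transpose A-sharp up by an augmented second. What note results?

B##

A second above A lands on the letter B.
An augmented second spans 3 semitones, so A# moves to pitch class 1. On the letter B that is B##.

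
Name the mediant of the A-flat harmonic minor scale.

Cb

Degree 3 takes the letter 2 steps above A, which is C.
In harmonic minor, degree 3 sits 3 semitones above the tonic. Ab + 3 semitones is pitch class 11, spelled on C as Cb.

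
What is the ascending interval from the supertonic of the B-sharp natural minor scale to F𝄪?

perfect fourth

The supertonic of B# natural minor is C##.
C## up to F##: letters C→F make it a fourth; 5 semitones makes it perfect.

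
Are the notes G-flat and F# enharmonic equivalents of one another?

Yes

Gb is pitch class 6; F# is pitch class 6.
All spellings map to pitch class 6, so they are enharmonically equivalent.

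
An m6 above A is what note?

F

A up a major sixth is F#, so the target letter is F.
From A, a minor sixth is 8 semitones up: F.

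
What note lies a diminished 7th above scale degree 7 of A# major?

Scale degree 7 of A# major is G##.
A diminished seventh (9 semitones) above G## lands on the letter F, giving F#.

F#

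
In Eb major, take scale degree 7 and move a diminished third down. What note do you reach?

Scale degree 7 of Eb major is D.
A diminished third (2 semitones) below D lands on the letter B, giving B#.

B#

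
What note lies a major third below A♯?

F#

A down a major third is F, so the target letter is F.
From A#, a major third is 4 semitones down: F#.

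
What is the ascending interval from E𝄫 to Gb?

Counting letters E–F–G gives a third.
Ebb→Gb = 4 semitones, exactly the major third.

major third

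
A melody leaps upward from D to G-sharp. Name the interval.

Counting letters D–E–F–G gives a fourth.
D→G# = 6 semitones, 1 wider than the perfect fourth (5), so augmented.

augmented fourth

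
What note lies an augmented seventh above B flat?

A#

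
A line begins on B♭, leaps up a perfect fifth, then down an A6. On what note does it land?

Abb

A perfect fifth up from Bb is F (letter F, 7 semitones up).
An augmented sixth down from F is Abb (letter A, 10 semitones down).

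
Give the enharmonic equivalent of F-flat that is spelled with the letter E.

E

Plain E sits at the same pitch as Fb, so on the letter E the same pitch needs a natural: E.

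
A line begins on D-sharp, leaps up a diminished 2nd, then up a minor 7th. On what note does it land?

Db

A diminished second up from D# is Eb (letter E, 0 semitones up).
A minor seventh up from Eb is Db (letter D, 10 semitones up).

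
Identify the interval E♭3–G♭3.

minor third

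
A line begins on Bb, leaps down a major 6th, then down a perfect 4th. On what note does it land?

Ab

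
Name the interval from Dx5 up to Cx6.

minor seventh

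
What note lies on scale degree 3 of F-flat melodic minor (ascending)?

Abb

Degree 3 takes the letter 2 steps above F, which is A.
In melodic minor (ascending), degree 3 sits 3 semitones above the tonic. Fb + 3 semitones is pitch class 7, spelled on A as Abb.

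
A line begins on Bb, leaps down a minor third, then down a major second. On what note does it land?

F

A minor third down from Bb is G (letter G, 3 semitones down).
A major second down from G is F (letter F, 2 semitones down).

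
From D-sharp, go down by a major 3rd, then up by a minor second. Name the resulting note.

C

A major third down from D# is B (letter B, 4 semitones down).
A minor second up from B is C (letter C, 1 semitone up).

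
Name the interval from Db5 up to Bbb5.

minor sixth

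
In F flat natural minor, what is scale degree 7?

Ebb

The Fb natural minor scale runs Fb Gb Abb Bbb Cb Dbb Ebb.
Degree 7 is Ebb.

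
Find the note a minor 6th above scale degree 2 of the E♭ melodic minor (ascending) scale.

Db

Scale degree 2 of Eb melodic minor (ascending) is F.
A minor sixth (8 semitones) above F lands on the letter D, giving Db.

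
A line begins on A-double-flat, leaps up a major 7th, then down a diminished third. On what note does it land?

E

A major seventh up from Abb is Gb (letter G, 11 semitones up).
A diminished third down from Gb is E (letter E, 2 semitones down).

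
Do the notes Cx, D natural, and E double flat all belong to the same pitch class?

C## is pitch class 2; D is pitch class 2; Ebb is pitch class 2.
All spellings map to pitch class 2, so they are enharmonically equivalent.

Yes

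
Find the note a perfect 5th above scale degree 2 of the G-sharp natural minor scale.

E#

Scale degree 2 of G# natural minor is A#.
A perfect fifth (7 semitones) above A# lands on the letter E, giving E#.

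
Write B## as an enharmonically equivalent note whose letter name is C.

B## is pitch class 1. The letter C alone is pitch class 0.
To reach pitch class 1 from C requires an offset of +1 semitone, i.e. sharp: C#.

C#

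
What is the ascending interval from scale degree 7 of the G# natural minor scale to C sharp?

Scale degree 7 of G# natural minor is F#.
F# up to C#: letters F→C make it a fifth; 7 semitones makes it perfect.

perfect fifth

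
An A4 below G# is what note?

D

G down a perfect fourth is D, so the target letter is D.
From G#, an augmented fourth is 6 semitones down: D.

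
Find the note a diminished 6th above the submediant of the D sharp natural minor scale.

The submediant of D# natural minor is B.
A diminished sixth (7 semitones) above B lands on the letter G, giving Gb.

Gb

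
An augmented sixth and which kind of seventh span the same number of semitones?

minor

An augmented sixth spans 10 semitones.
A seventh spanning 10 semitones is minor (the major seventh is 11).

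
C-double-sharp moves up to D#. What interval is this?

minor second

Counting letters C–D gives a second.
C##→D# = 1 semitone, 1 narrower than the major second (2), so minor.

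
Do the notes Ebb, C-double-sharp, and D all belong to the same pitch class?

Ebb is pitch class 2; C## is pitch class 2; D is pitch class 2.
All spellings map to pitch class 2, so they are enharmonically equivalent.

Yes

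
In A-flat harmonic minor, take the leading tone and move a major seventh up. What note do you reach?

The leading tone of Ab harmonic minor is G.
A major seventh (11 semitones) above G lands on the letter F, giving F#.

F#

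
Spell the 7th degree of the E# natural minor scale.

D#

The E# natural minor scale runs E# F## G# A# B# C# D#.
Degree 7 is D#.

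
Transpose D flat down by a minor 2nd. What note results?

A second below D lands on the letter C.
A minor second spans 1 semitone, so Db moves to pitch class 0. On the letter C that is C.

C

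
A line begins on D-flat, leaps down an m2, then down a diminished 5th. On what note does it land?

F#

A minor second down from Db is C (letter C, 1 semitone down).
A diminished fifth down from C is F# (letter F, 6 semitones down).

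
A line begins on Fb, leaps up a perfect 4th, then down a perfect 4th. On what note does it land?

A perfect fourth up from Fb is Bbb (letter B, 5 semitones up).
A perfect fourth down from Bbb is Fb (letter F, 5 semitones down).

Fb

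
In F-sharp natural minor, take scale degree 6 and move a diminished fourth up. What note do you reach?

Scale degree 6 of F# natural minor is D.
A diminished fourth (4 semitones) above D lands on the letter G, giving Gb.

Gb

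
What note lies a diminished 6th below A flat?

A sixth below A lands on the letter C.
A diminished sixth spans 7 semitones, so Ab moves to pitch class 1. On the letter C that is C#.

C#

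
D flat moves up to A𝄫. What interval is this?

The letter names run D→A, a span of 4 letter steps, so the interval is some kind of fifth.
Db to Abb is 6 semitones. A perfect fifth is 7, so 6 makes it diminished.

diminished fifth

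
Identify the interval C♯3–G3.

diminished fifth

The letter names run C→G, a span of 4 letter steps, so the interval is some kind of fifth.
C# to G is 6 semitones. A perfect fifth is 7, so 6 makes it diminished.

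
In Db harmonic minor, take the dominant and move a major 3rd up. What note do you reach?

The dominant of Db harmonic minor is Ab.
A major third (4 semitones) above Ab lands on the letter C, giving C.

C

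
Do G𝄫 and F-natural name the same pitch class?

Yes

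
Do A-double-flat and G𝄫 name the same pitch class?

Two spellings are enharmonically equivalent only if they share a pitch class.
Here Abb → 7, Gbb → 5; 5 ≠ 7, so they are not.

No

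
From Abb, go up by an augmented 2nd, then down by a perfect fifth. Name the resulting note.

Eb

An augmented second up from Abb is Bb (letter B, 3 semitones up).
A perfect fifth down from Bb is Eb (letter E, 7 semitones down).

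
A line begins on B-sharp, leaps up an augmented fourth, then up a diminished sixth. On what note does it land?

C#

An augmented fourth up from B# is E## (letter E, 6 semitones up).
A diminished sixth up from E## is C# (letter C, 7 semitones up).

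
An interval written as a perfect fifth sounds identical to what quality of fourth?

A perfect fifth spans 7 semitones.
A fourth spanning 7 semitones is doubly augmented (the perfect fourth is 5).

doubly augmented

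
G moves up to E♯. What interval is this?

Counting letters G–A–B–C–D–E gives a sixth.
G→E# = 10 semitones, 1 wider than the major sixth (9), so augmented.

augmented sixth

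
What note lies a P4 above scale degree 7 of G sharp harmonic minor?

B#

Scale degree 7 of G# harmonic minor is F##.
A perfect fourth (5 semitones) above F## lands on the letter B, giving B#.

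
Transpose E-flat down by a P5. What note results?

A fifth below E lands on the letter A.
A perfect fifth spans 7 semitones, so Eb moves to pitch class 8. On the letter A that is Ab.

Ab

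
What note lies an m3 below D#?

A third below D lands on the letter B.
A minor third spans 3 semitones, so D# moves to pitch class 0. On the letter B that is B#.

B#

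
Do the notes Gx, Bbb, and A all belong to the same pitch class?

G## is pitch class 9; Bbb is pitch class 9; A is pitch class 9.
All spellings map to pitch class 9, so they are enharmonically equivalent.

Yes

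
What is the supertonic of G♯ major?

A#

The G# major scale runs G# A# B# C# D# E# F##.
Degree 2 is A#.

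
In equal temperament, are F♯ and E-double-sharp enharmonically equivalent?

Yes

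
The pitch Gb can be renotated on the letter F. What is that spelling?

Gb is pitch class 6. The letter F alone is pitch class 5.
To reach pitch class 6 from F requires an offset of +1 semitone, i.e. sharp: F#.

F#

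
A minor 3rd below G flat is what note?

Eb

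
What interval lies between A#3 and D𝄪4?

augmented fourth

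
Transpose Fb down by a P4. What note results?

Cb

A fourth below F lands on the letter C.
A perfect fourth spans 5 semitones, so Fb moves to pitch class 11. On the letter C that is Cb.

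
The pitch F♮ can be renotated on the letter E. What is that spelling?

F is pitch class 5. The letter E alone is pitch class 4.
To reach pitch class 5 from E requires an offset of +1 semitone, i.e. sharp: E#.

E#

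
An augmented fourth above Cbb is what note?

C up a perfect fourth is F, so the target letter is F.
From Cbb, an augmented fourth is 6 semitones up: Fb.

Fb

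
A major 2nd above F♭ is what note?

A second above F lands on the letter G.
A major second spans 2 semitones, so Fb moves to pitch class 6. On the letter G that is Gb.

Gb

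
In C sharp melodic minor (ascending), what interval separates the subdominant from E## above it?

augmented seventh

The subdominant of C# melodic minor (ascending) is F#.
F# up to E##: letters F→E make it a seventh; 12 semitones makes it augmented.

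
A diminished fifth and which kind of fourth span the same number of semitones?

A diminished fifth spans 6 semitones.
A fourth spanning 6 semitones is augmented (the perfect fourth is 5).

augmented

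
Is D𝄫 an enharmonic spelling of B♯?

Yes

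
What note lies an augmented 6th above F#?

D##

A sixth above F lands on the letter D.
An augmented sixth spans 10 semitones, so F# moves to pitch class 4. On the letter D that is D##.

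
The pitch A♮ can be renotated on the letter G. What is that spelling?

A is pitch class 9. The letter G alone is pitch class 7.
To reach pitch class 9 from G requires an offset of +2 semitones, i.e. double sharp: G##.

G##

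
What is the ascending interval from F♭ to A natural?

augmented third

The letter names run F→A, a span of 2 letter steps, so the interval is some kind of third.
Fb to A is 5 semitones. A major third is 4, so 5 makes it augmented.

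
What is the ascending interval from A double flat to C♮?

augmented third

Counting letters A–B–C gives a third.
Abb→C = 5 semitones, 1 wider than the major third (4), so augmented.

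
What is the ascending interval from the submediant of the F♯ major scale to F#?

minor third

The submediant of F# major is D#.
D# up to F#: letters D→F make it a third; 3 semitones makes it minor.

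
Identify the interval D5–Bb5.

minor sixth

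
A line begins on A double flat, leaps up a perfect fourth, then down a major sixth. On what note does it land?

A perfect fourth up from Abb is Dbb (letter D, 5 semitones up).
A major sixth down from Dbb is Fbb (letter F, 9 semitones down).

Fbb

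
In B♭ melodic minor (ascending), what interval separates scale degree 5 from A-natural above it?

Scale degree 5 of Bb melodic minor (ascending) is F.
F up to A: letters F→A make it a third; 4 semitones makes it major.

major third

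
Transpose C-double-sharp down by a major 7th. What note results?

A seventh below C lands on the letter D.
A major seventh spans 11 semitones, so C## moves to pitch class 3. On the letter D that is D#.

D#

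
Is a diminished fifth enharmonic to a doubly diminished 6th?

Yes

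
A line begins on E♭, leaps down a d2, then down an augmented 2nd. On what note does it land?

A diminished second down from Eb is D# (letter D, 0 semitones down).
An augmented second down from D# is C (letter C, 3 semitones down).

C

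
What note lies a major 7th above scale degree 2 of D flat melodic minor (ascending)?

D

Scale degree 2 of Db melodic minor (ascending) is Eb.
A major seventh (11 semitones) above Eb lands on the letter D, giving D.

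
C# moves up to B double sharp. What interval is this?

Counting letters C–D–E–F–G–A–B gives a seventh.
C#→B## = 12 semitones, 1 wider than the major seventh (11), so augmented.

augmented seventh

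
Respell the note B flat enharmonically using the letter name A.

A#

Bb is pitch class 10. The letter A alone is pitch class 9.
To reach pitch class 10 from A requires an offset of +1 semitone, i.e. sharp: A#.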